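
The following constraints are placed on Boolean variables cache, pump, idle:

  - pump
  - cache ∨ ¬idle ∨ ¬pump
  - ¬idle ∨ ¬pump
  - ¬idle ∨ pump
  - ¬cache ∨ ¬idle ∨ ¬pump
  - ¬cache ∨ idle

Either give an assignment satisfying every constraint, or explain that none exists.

Unit clause (pump) forces pump = True.
In (¬idle ∨ ¬pump) only ¬idle is left, so idle = False.
In (¬cache ∨ idle) only ¬cache is left, so cache = False.
Check each clause:
  (pump): pump holds.
  (cache ∨ ¬idle ∨ ¬pump): ¬idle holds.
  (¬idle ∨ ¬pump): ¬idle holds.
  (¬idle ∨ pump): ¬idle holds.
  (¬cache ∨ ¬idle ∨ ¬pump): ¬cache holds.
  (¬cache ∨ idle): ¬cache holds.
All clauses satisfied.

cache=F, pump=T, idle=F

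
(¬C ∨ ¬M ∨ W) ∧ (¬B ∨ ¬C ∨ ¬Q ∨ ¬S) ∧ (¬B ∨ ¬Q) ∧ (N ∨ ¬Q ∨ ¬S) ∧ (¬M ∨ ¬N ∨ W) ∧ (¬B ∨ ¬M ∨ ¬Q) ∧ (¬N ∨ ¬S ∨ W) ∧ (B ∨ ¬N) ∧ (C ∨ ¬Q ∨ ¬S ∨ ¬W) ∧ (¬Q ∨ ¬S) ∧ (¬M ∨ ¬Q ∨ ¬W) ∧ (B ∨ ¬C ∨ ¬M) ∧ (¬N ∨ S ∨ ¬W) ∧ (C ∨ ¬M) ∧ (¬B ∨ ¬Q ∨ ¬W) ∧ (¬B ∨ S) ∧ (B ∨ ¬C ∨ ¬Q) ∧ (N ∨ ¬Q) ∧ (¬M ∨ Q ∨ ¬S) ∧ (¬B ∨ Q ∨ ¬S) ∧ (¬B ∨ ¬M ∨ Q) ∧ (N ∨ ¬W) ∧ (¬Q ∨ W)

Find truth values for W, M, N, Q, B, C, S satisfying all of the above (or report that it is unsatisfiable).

Try W = True:
  (N ∨ ¬W) forces N = True.
  (B ∨ ¬N) forces B = True.
  (¬B ∨ ¬Q) forces Q = False.
  (¬N ∨ S ∨ ¬W) forces S = True.
  clause (¬B ∨ Q ∨ ¬S) is falsified — backtrack.
So W = False.
  then (¬Q ∨ W) forces Q = False.
Try M = True:
  (¬C ∨ ¬M ∨ W) forces C = False.
  clause (C ∨ ¬M) is falsified — backtrack.
So M = False.
Set N = False.
Try B = True:
  (¬B ∨ S) forces S = True.
  clause (¬B ∨ Q ∨ ¬S) is falsified — backtrack.
So B = False.
Set C = False.
Set S = False.
All clauses satisfied.

W = False, M = False, N = False, Q = False, B = False, C = False, S = False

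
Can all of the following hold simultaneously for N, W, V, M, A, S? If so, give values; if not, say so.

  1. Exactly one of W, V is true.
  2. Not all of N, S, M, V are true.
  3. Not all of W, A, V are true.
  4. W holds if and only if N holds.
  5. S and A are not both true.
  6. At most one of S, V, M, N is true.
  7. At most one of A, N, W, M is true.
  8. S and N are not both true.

N = False, W = False, V = True, M = False, A = True, S = False

  (1) {W, V}: 1 true — exactly one ✓
  (2) {N, S, M, V}: 1/4 true — not all ✓
  (3) {W, A, V}: 2/3 true — not all ✓
  (4) W=F, N=F — same ✓
  (5) S=F, A=T — not both ✓
  (6) {S, V, M, N}: 1 true — at most one ✓
  (7) {A, N, W, M}: 1 true — at most one ✓
  (8) S=F, N=F — not both ✓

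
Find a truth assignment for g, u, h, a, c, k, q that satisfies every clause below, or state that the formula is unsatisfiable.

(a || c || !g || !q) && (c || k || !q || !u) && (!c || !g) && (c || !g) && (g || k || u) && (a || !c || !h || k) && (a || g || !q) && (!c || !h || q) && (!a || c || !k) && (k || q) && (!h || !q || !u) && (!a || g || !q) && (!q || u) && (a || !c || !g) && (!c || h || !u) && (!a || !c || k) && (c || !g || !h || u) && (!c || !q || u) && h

Unit clause (h) forces h = True.
Try g = True:
  (!c || !g) forces c = False.
  clause (c || !g) is falsified — backtrack.
So g = False.
Set u = False.
  then (g || k || u) forces k = True.
  then (!q || u) forces q = False.
  then (!c || !h || q) forces c = False.
  then (!a || c || !k) forces a = False.
All clauses satisfied.

g=F; u=F; h=T; a=F; c=F; k=T; q=F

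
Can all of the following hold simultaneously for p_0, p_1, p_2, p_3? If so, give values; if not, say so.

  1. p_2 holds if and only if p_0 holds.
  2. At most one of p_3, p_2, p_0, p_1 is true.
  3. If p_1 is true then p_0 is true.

p_0 = False, p_1 = False, p_2 = False, p_3 = True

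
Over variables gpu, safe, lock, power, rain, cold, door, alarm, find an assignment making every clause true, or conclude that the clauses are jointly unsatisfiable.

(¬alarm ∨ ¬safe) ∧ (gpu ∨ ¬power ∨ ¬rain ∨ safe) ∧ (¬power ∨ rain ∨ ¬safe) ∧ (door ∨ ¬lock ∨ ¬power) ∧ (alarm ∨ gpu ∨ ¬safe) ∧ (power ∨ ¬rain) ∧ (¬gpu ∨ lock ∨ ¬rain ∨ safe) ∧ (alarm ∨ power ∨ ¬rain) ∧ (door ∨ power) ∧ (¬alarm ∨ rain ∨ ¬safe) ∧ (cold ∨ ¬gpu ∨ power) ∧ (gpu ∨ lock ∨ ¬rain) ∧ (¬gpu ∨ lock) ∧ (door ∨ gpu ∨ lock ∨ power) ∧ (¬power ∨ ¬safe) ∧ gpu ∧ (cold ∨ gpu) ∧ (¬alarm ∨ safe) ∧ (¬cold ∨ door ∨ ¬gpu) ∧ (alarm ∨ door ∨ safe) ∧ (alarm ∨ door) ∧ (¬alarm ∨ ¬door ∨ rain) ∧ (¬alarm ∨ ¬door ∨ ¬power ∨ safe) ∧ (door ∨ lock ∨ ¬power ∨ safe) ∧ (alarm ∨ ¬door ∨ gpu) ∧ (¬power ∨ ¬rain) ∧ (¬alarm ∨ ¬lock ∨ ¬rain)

Unit clause (gpu) forces gpu = True.
In (¬gpu ∨ lock) only lock is left, so lock = True.
Set safe = True.
  then (¬alarm ∨ ¬safe) forces alarm = False.
  then (¬power ∨ ¬safe) forces power = False.
  then (alarm ∨ door) forces door = True.
  then (power ∨ ¬rain) forces rain = False.
  then (cold ∨ ¬gpu ∨ power) forces cold = True.
All clauses satisfied.

gpu = True; safe = True; lock = True; power = False; rain = False; cold = True; door = True; alarm = False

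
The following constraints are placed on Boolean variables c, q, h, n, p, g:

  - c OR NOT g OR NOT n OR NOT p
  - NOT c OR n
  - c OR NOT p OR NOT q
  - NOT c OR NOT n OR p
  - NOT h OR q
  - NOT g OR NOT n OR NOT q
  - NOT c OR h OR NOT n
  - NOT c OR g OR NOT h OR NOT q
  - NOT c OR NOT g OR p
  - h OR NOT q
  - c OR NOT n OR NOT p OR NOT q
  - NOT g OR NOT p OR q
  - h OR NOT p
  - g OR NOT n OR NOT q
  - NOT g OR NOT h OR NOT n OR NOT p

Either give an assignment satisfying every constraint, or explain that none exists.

c: False, q: True, h: True, n: False, p: False, g: False

Set c = False.
Set q = True.
  then (c OR NOT p OR NOT q) forces p = False.
  then (h OR NOT q) forces h = True.
Try n = True:
  (NOT g OR NOT n OR NOT q) forces g = False.
  clause (g OR NOT n OR NOT q) is falsified — backtrack.
So n = False.
Set g = False.
All clauses satisfied.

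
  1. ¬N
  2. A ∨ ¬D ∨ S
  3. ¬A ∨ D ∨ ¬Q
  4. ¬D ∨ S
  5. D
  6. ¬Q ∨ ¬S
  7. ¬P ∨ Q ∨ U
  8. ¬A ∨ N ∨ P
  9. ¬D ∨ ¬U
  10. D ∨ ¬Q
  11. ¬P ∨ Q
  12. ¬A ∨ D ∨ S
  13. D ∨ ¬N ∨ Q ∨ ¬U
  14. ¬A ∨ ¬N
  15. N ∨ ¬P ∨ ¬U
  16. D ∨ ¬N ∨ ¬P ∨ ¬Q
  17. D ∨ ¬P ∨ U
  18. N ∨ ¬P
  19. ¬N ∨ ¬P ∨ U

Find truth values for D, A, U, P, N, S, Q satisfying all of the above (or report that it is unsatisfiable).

D = True, A = False, U = False, P = False, N = False, S = True, Q = False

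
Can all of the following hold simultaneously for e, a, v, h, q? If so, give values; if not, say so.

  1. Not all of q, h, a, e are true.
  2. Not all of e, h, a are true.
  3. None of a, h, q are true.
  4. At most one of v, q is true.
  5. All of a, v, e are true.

Unsatisfiable — no assignment works.

Case a = True:
  Constraint (3) is violated (a=T) — contradiction.
Case a = False:
  Constraint (5) is violated (a=F) — contradiction.
Both cases fail — unsatisfiable.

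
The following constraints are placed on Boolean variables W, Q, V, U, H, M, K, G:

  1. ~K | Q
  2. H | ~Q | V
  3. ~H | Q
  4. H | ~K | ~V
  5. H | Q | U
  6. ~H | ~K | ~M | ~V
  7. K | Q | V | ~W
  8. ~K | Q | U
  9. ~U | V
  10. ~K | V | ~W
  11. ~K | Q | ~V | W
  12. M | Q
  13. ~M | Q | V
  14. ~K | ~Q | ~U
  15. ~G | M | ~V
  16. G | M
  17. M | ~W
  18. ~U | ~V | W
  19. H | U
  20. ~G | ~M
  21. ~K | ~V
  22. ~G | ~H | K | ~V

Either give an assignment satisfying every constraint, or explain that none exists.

Set W = False.
Set Q = True.
Set V = False.
  then (H | ~Q | V) forces H = True.
  then (~U | V) forces U = False.
Set M = False.
  then (G | M) forces G = True.
Set K = True.
All clauses satisfied.

W = False; Q = True; V = False; U = False; H = True; M = False; K = True; G = True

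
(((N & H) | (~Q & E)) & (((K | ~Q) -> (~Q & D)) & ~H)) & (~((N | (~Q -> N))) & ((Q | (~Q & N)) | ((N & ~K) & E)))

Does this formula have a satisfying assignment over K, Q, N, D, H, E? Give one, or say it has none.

Case N = True: the conjunct ~((N | (~Q -> N))) becomes ~((True | True)) = False.
Case N = False: the formula simplifies to ((~Q & E) & (((K | ~Q) -> (~Q & D)) & ~H)) & (~Q & Q).
  Q = True: the conjunct ~Q is False.
  Q = False: the conjunct Q is False.
Both cases fail — unsatisfiable.

The formula is unsatisfiable.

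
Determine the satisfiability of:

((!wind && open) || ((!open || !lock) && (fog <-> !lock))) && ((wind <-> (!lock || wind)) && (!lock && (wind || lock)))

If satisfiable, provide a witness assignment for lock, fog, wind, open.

lock = False, fog = True, wind = True, open = True

  (!wind && open) || ((!open || !lock) && (fog <-> !lock)) = True
    !wind && open = False
      !wind = False
    (!open || !lock) && (fog <-> !lock) = True
      !open || !lock = True
        !open = False
        !lock = True
      fog <-> !lock = True
        !lock = True
  (wind <-> (!lock || wind)) && (!lock && (wind || lock)) = True
    wind <-> (!lock || wind) = True
      !lock || wind = True
        !lock = True
    !lock && (wind || lock) = True
      !lock = True
      wind || lock = True
Both conjuncts True, so the formula holds.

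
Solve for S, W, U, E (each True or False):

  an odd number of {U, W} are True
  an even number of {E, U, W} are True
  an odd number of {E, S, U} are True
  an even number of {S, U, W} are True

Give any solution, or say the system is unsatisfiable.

S = True; W = False; U = True; E = True

{U, W}: 1 true → odd ✓
{E, U, W}: 2 true → even ✓
{E, S, U}: 3 true → odd ✓
{S, U, W}: 2 true → even ✓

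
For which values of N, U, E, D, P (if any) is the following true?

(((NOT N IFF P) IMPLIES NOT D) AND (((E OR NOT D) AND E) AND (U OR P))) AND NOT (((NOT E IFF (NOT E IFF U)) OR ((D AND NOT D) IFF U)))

Unsatisfiable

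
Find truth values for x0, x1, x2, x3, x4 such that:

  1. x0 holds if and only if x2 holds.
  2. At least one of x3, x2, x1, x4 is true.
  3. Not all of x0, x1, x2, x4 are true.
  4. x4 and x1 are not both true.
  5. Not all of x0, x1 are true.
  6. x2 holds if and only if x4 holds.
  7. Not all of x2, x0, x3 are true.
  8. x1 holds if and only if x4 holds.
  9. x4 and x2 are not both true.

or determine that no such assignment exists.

x0 = False, x1 = False, x2 = False, x3 = True, x4 = False

  (1) x0=F, x2=F — same ✓
  (2) {x3, x2, x1, x4}: 1 true — at least one ✓
  (3) {x0, x1, x2, x4}: 0/4 true — not all ✓
  (4) x4=F, x1=F — not both ✓
  (5) {x0, x1}: 0/2 true — not all ✓
  (6) x2=F, x4=F — same ✓
  (7) {x2, x0, x3}: 1/3 true — not all ✓
  (8) x1=F, x4=F — same ✓
  (9) x4=F, x2=F — not both ✓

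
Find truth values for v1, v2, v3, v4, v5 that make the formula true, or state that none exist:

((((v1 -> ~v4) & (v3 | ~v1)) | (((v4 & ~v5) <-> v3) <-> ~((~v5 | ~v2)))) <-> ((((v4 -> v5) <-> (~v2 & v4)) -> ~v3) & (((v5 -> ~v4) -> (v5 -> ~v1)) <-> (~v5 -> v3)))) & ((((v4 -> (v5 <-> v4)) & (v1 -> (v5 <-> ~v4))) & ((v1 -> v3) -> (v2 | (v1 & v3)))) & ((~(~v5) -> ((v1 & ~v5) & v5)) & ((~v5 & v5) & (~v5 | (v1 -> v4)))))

No satisfying assignment exists.

Case v5 = True: the conjunct ~(~v5) -> ((v1 & ~v5) & v5) becomes ~False -> (False & True) = False.
Case v5 = False: the conjunct v5 is False.
Both cases fail — unsatisfiable.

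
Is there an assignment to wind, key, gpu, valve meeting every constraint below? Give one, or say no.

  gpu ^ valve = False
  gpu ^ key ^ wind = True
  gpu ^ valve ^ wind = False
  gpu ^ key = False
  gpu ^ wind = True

Adding constraints 1, 2, 3, 4 mod 2: every variable appears an even number of times on the left, so the left side is 0.
But the right sides sum to 1 (mod 2). 0 ≠ 1 — the system is inconsistent.

The formula is unsatisfiable.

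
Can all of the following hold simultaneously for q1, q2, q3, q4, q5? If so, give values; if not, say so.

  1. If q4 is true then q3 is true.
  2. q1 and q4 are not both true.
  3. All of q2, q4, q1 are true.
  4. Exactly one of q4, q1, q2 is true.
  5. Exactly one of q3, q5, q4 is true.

Case q2 = True:
  (3) forces q4 = True.
  Constraint (4) is violated (q4=T, q2=T) — contradiction.
Case q2 = False:
  Constraint (3) is violated (q2=F) — contradiction.
Both cases fail — unsatisfiable.

Unsatisfiable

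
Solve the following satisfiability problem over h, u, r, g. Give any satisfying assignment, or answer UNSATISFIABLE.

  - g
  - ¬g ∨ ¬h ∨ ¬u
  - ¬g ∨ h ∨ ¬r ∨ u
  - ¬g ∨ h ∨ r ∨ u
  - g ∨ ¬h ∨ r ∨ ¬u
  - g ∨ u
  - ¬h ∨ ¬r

Unit clause (g) forces g = True.
Set h = False.
Set u = True.
Set r = True.
Check each clause:
  (g): g holds.
  (¬g ∨ ¬h ∨ ¬u): ¬h holds.
  (¬g ∨ h ∨ ¬r ∨ u): u holds.
  (¬g ∨ h ∨ r ∨ u): r holds.
  (g ∨ ¬h ∨ r ∨ ¬u): g holds.
  (g ∨ u): g holds.
  (¬h ∨ ¬r): ¬h holds.
All clauses satisfied.

h=F, u=T, r=T, g=T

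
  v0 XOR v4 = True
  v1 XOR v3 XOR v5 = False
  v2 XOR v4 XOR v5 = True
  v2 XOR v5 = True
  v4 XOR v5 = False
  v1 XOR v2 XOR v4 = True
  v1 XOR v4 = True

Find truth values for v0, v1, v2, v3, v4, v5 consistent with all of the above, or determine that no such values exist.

Unsatisfiable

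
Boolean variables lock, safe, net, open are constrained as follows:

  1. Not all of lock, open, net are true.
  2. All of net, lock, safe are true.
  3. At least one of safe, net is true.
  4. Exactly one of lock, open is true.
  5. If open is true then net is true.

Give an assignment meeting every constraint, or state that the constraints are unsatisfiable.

lock = True; safe = True; net = True; open = False

  (1) {lock, open, net}: 2/3 true — not all ✓
  (2) {net, lock, safe}: all 3 true ✓
  (3) {safe, net}: 2 true — at least one ✓
  (4) {lock, open}: 1 true — exactly one ✓
  (5) open=F ⇒ net: vacuous ✓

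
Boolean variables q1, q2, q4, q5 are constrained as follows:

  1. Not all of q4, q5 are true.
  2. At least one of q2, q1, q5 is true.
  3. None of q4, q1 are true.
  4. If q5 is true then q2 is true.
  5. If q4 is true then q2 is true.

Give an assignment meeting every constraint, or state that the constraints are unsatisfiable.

q1: False; q2: True; q4: False; q5: True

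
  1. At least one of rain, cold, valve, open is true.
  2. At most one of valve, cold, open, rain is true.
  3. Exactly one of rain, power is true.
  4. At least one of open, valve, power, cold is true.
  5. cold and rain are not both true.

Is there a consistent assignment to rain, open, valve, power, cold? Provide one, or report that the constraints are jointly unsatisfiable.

rain: False; open: False; valve: True; power: True; cold: False

  (1) {rain, cold, valve, open}: 1 true — at least one ✓
  (2) {valve, cold, open, rain}: 1 true — at most one ✓
  (3) {rain, power}: 1 true — exactly one ✓
  (4) {open, valve, power, cold}: 2 true — at least one ✓
  (5) cold=F, rain=F — not both ✓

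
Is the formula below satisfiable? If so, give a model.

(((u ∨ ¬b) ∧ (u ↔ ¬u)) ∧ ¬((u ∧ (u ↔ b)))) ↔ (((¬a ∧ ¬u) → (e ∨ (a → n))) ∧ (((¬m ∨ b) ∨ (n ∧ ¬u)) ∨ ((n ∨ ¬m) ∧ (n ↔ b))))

b=F, n=F, e=T, a=F, m=T, u=T

  (((u ∨ ¬b) ∧ (u ↔ ¬u)) ∧ ¬((u ∧ (u ↔ b)))) ↔ (((¬a ∧ ¬u) → (e ∨ (a → n))) ∧ (((¬m ∨ b) ∨ (n ∧ ¬u)) ∨ ((n ∨ ¬m) ∧ (n ↔ b)))) = True
    ((u ∨ ¬b) ∧ (u ↔ ¬u)) ∧ ¬((u ∧ (u ↔ b))) = False
      (u ∨ ¬b) ∧ (u ↔ ¬u) = False
        u ∨ ¬b = True
          ¬b = True
        u ↔ ¬u = False
          ¬u = False
      ¬((u ∧ (u ↔ b))) = True
        u ∧ (u ↔ b) = False
          u ↔ b = False
    ((¬a ∧ ¬u) → (e ∨ (a → n))) ∧ (((¬m ∨ b) ∨ (n ∧ ¬u)) ∨ ((n ∨ ¬m) ∧ (n ↔ b))) = False
      (¬a ∧ ¬u) → (e ∨ (a → n)) = True
        ¬a ∧ ¬u = False
          ¬a = True
          ¬u = False
        e ∨ (a → n) = True
          a → n = True
      ((¬m ∨ b) ∨ (n ∧ ¬u)) ∨ ((n ∨ ¬m) ∧ (n ↔ b)) = False
        (¬m ∨ b) ∨ (n ∧ ¬u) = False
          ¬m ∨ b = False
            ¬m = False
          n ∧ ¬u = False
            ¬u = False
        (n ∨ ¬m) ∧ (n ↔ b) = False
          n ∨ ¬m = False
            ¬m = False
          n ↔ b = True
The formula evaluates to True.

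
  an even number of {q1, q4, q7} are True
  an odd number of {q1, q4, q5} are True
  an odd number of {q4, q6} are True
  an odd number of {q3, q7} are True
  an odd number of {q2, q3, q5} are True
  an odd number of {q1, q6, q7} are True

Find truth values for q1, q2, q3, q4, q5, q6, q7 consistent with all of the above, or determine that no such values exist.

q1 = True, q2 = True, q3 = True, q4 = True, q5 = True, q6 = False, q7 = False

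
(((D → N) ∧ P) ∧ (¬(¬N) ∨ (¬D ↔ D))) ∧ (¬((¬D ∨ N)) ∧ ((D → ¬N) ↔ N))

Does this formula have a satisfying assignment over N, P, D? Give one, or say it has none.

Unsatisfiable

Case N = True: the conjunct ¬((¬D ∨ N)) becomes ¬((¬D ∨ True)) = False.
Case N = False: the conjunct (D → ¬N) ↔ N becomes (D → True) ↔ False = False.
Both cases fail — unsatisfiable.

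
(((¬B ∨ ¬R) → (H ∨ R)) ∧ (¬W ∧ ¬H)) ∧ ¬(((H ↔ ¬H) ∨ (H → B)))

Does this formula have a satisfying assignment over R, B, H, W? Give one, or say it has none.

Case H = True: the conjunct ¬H is False.
Case H = False: the conjunct ¬(((H ↔ ¬H) ∨ (H → B))) becomes ¬((False ∨ True)) = False.
Both cases fail — unsatisfiable.

Unsatisfiable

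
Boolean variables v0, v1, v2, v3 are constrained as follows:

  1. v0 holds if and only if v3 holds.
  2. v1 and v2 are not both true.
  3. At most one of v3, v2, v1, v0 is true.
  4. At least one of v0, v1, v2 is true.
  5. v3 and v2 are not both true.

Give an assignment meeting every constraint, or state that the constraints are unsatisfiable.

v0: False, v1: True, v2: False, v3: False

  (1) v0=F, v3=F — same ✓
  (2) v1=T, v2=F — not both ✓
  (3) {v3, v2, v1, v0}: 1 true — at most one ✓
  (4) {v0, v1, v2}: 1 true — at least one ✓
  (5) v3=F, v2=F — not both ✓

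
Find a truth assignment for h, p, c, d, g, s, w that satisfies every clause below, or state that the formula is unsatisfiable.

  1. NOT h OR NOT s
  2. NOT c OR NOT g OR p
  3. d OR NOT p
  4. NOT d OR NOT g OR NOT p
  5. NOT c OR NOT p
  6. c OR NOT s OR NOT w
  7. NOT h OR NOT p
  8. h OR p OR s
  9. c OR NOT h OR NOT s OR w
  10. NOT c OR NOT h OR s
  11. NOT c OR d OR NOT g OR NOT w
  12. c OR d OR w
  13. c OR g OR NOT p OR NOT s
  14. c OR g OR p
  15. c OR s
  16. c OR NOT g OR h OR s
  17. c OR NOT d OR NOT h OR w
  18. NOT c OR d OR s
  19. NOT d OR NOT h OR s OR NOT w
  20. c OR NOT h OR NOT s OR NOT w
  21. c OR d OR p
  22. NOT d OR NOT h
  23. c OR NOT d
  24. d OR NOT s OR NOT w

h = False, p = False, c = True, d = True, g = False, s = True, w = False

Set h = False.
Try p = True:
  (d OR NOT p) forces d = True.
  (NOT d OR NOT g OR NOT p) forces g = False.
  (NOT c OR NOT p) forces c = False.
  clause (c OR NOT d) is falsified — backtrack.
So p = False.
  then (h OR p OR s) forces s = True.
Set c = True.
  then (NOT c OR NOT g OR p) forces g = False.
Set d = True.
Set w = False.
All clauses satisfied.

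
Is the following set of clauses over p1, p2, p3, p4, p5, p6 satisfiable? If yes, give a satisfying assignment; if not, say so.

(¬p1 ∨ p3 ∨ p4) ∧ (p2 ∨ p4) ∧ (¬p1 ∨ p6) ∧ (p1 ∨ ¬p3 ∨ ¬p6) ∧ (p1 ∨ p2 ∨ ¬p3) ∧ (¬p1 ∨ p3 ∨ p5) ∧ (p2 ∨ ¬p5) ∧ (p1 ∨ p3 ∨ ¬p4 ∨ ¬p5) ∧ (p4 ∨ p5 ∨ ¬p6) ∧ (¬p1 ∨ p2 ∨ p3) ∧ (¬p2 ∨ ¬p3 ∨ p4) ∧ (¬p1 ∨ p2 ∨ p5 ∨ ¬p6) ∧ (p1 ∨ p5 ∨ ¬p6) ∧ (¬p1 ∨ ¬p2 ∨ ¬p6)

p1=F, p2=T, p3=T, p4=T, p5=T, p6=F

Try p1 = True:
  (¬p1 ∨ p6) forces p6 = True.
  (¬p1 ∨ ¬p2 ∨ ¬p6) forces p2 = False.
  (p2 ∨ p4) forces p4 = True.
  (p2 ∨ ¬p5) forces p5 = False.
  clause (¬p1 ∨ p2 ∨ p5 ∨ ¬p6) is falsified — backtrack.
So p1 = False.
Set p2 = True.
Set p3 = True.
  then (p1 ∨ ¬p3 ∨ ¬p6) forces p6 = False.
  then (¬p2 ∨ ¬p3 ∨ p4) forces p4 = True.
Set p5 = True.
All clauses satisfied.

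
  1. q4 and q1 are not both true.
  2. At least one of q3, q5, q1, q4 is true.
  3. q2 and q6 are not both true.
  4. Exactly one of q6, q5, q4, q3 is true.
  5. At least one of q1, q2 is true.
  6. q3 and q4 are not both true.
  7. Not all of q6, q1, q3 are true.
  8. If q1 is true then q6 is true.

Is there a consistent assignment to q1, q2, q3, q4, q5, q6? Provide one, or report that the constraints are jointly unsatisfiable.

q1 = False, q2 = True, q3 = True, q4 = False, q5 = False, q6 = False

  (1) q4=F, q1=F — not both ✓
  (2) {q3, q5, q1, q4}: 1 true — at least one ✓
  (3) q2=T, q6=F — not both ✓
  (4) {q6, q5, q4, q3}: 1 true — exactly one ✓
  (5) {q1, q2}: 1 true — at least one ✓
  (6) q3=T, q4=F — not both ✓
  (7) {q6, q1, q3}: 1/3 true — not all ✓
  (8) q1=F ⇒ q6: vacuous ✓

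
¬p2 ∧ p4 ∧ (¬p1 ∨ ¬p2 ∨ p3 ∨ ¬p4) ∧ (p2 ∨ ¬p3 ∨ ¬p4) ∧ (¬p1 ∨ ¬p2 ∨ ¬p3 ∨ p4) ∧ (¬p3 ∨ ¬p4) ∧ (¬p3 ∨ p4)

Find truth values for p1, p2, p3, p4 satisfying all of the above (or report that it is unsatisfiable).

p1=T, p2=F, p3=F, p4=T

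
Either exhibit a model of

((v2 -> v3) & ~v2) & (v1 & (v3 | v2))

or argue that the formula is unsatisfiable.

v1: True, v2: False, v3: True

  (v2 -> v3) & ~v2 = True
    v2 -> v3 = True
    ~v2 = True
  v1 & (v3 | v2) = True
    v3 | v2 = True
Both conjuncts True, so the formula holds.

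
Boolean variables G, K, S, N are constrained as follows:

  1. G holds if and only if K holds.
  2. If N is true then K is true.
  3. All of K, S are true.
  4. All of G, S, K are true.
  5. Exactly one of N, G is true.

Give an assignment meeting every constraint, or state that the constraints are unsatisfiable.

G: True; K: True; S: True; N: False

  (1) G=T, K=T — same ✓
  (2) N=F ⇒ K: vacuous ✓
  (3) {K, S}: all 2 true ✓
  (4) {G, S, K}: all 3 true ✓
  (5) {N, G}: 1 true — exactly one ✓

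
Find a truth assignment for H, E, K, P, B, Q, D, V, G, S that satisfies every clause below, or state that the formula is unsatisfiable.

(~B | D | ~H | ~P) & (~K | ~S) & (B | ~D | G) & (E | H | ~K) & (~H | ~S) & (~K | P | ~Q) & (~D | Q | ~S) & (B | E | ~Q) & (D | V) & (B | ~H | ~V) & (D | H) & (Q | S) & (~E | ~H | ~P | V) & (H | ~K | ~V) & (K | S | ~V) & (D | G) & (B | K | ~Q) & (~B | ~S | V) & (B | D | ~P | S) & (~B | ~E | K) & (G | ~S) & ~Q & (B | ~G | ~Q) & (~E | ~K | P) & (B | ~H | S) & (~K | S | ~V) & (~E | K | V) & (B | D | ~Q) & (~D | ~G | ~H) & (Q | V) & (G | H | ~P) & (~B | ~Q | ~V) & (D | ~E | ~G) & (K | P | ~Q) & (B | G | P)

No satisfying assignment exists.

Case Q = True:
  Clause (~Q) is falsified — contradiction.
Case Q = False:
  (Q | S) forces S = True.
  (~K | ~S) forces K = False.
  (~H | ~S) forces H = False.
  (~D | Q | ~S) forces D = False.
  Clause (D | H) is falsified — contradiction.
Both cases fail, so the formula is unsatisfiable.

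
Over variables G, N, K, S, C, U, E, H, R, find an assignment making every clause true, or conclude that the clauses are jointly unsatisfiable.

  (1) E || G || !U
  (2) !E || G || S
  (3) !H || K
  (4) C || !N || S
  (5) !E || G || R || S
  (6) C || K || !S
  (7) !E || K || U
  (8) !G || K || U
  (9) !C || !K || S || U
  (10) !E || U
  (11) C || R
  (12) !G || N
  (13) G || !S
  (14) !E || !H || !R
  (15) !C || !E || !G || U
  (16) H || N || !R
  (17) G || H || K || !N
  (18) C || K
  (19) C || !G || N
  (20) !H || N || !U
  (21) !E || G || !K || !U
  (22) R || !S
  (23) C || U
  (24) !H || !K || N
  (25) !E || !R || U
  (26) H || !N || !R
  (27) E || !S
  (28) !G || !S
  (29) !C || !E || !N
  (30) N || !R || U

G=T, N=T, K=T, S=F, C=T, U=T, E=F, H=T, R=F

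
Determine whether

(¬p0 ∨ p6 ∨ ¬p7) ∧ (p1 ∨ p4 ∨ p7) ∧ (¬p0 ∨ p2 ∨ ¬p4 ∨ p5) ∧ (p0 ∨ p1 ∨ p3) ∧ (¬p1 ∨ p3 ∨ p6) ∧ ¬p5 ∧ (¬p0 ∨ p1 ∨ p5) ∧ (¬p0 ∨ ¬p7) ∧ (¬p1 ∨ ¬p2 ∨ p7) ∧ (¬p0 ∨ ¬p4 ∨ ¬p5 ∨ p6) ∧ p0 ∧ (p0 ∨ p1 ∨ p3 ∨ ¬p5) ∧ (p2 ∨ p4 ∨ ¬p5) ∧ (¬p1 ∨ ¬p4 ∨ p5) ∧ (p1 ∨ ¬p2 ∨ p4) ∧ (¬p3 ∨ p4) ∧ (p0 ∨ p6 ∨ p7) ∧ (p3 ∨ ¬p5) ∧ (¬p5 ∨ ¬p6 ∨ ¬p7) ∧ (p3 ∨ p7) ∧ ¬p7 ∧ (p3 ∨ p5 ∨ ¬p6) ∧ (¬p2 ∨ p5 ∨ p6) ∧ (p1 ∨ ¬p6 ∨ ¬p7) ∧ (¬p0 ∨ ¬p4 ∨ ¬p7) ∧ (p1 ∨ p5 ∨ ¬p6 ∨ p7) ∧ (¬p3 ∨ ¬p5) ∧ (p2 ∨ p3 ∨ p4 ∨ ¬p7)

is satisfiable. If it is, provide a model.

Unsatisfiable — no assignment works.

Case p0 = True:
  (¬p5) forces p5 = False.
  (¬p0 ∨ p1 ∨ p5) forces p1 = True.
  (¬p0 ∨ ¬p7) forces p7 = False.
  (¬p1 ∨ ¬p2 ∨ p7) forces p2 = False.
  (¬p0 ∨ p2 ∨ ¬p4 ∨ p5) forces p4 = False.
  (¬p3 ∨ p4) forces p3 = False.
  Clause (p3 ∨ p7) is falsified — contradiction.
Case p0 = False:
  Clause (p0) is falsified — contradiction.
Both cases fail, so the formula is unsatisfiable.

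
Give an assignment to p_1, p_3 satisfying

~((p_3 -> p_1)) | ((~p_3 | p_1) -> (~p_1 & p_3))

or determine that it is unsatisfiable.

p_1 = False, p_3 = True

  ~((p_3 -> p_1)) | ((~p_3 | p_1) -> (~p_1 & p_3)) = True
    ~((p_3 -> p_1)) = True
      p_3 -> p_1 = False
    (~p_3 | p_1) -> (~p_1 & p_3) = True
      ~p_3 | p_1 = False
        ~p_3 = False
      ~p_1 & p_3 = True
        ~p_1 = True
The formula evaluates to True.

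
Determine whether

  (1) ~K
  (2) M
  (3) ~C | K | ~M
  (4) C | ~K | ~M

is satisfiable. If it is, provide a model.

C = False; M = True; K = False

Unit clause (~K) forces K = False.
Unit clause (M) forces M = True.
In (~C | K | ~M) only ~C is left, so C = False.
All clauses satisfied.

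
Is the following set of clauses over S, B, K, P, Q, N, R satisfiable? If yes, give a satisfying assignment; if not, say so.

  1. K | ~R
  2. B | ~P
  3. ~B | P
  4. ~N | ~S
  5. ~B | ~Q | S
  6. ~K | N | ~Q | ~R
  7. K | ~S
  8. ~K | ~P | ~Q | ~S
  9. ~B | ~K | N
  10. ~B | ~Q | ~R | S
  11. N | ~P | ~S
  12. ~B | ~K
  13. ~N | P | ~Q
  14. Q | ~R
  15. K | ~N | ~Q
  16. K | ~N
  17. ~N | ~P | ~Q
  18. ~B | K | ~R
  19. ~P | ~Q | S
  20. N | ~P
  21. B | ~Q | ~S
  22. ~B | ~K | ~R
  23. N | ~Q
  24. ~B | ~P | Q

Set S = True.
  then (~N | ~S) forces N = False.
  then (K | ~S) forces K = True.
  then (~B | ~K | N) forces B = False.
  then (N | ~P | ~S) forces P = False.
  then (B | ~Q | ~S) forces Q = False.
  then (Q | ~R) forces R = False.
All clauses satisfied.

S=T, B=F, K=T, P=F, Q=F, N=F, R=F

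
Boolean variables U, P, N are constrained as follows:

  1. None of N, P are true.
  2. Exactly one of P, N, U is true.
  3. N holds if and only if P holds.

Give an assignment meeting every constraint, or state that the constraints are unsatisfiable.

U=T, P=F, N=F

  (1) {N, P}: 0 true — none ✓
  (2) {P, N, U}: 1 true — exactly one ✓
  (3) N=F, P=F — same ✓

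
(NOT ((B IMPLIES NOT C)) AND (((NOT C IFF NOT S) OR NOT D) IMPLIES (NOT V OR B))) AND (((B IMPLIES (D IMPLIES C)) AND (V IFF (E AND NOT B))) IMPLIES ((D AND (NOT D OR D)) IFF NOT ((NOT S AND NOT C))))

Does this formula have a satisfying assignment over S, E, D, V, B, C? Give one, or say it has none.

S = True; E = True; D = True; V = False; B = True; C = True

  NOT ((B IMPLIES NOT C)) AND (((NOT C IFF NOT S) OR NOT D) IMPLIES (NOT V OR B)) = True
    NOT ((B IMPLIES NOT C)) = True
      B IMPLIES NOT C = False
        NOT C = False
    ((NOT C IFF NOT S) OR NOT D) IMPLIES (NOT V OR B) = True
      (NOT C IFF NOT S) OR NOT D = True
        NOT C IFF NOT S = True
          NOT C = False
          NOT S = False
        NOT D = False
      NOT V OR B = True
        NOT V = True
  ((B IMPLIES (D IMPLIES C)) AND (V IFF (E AND NOT B))) IMPLIES ((D AND (NOT D OR D)) IFF NOT ((NOT S AND NOT C))) = True
    (B IMPLIES (D IMPLIES C)) AND (V IFF (E AND NOT B)) = True
      B IMPLIES (D IMPLIES C) = True
        D IMPLIES C = True
      V IFF (E AND NOT B) = True
        E AND NOT B = False
          NOT B = False
    (D AND (NOT D OR D)) IFF NOT ((NOT S AND NOT C)) = True
      D AND (NOT D OR D) = True
        NOT D OR D = True
          NOT D = False
      NOT ((NOT S AND NOT C)) = True
        NOT S AND NOT C = False
          NOT S = False
          NOT C = False
Both conjuncts True, so the formula holds.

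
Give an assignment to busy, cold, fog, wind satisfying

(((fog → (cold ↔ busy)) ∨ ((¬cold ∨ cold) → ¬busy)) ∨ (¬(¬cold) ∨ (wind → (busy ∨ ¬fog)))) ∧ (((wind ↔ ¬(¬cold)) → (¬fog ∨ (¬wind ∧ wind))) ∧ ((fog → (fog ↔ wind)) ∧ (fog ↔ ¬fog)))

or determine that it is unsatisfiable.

The formula is unsatisfiable.

The conjunct fog ↔ ¬fog is unsatisfiable on its own:
  fog=F: evaluates to False.
  fog=T: evaluates to False.
So the whole conjunction is unsatisfiable.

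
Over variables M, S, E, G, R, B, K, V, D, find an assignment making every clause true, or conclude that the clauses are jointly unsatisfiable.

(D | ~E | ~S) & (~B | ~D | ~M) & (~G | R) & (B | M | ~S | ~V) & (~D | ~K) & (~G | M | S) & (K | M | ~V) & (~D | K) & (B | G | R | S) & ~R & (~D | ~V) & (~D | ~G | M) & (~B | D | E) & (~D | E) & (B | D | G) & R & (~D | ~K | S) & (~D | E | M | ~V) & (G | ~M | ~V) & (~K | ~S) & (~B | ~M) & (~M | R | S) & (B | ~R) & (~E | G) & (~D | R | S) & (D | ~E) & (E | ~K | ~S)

Case R = True:
  Clause (~R) is falsified — contradiction.
Case R = False:
  Clause (R) is falsified — contradiction.
Both cases fail, so the formula is unsatisfiable.

Unsatisfiable — no assignment works.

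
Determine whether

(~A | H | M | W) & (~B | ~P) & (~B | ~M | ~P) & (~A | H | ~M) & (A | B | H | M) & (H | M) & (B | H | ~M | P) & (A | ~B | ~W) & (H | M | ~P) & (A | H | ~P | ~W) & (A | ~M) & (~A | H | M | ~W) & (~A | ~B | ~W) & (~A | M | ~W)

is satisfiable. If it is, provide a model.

W: True, M: False, A: False, B: False, P: True, H: True

Set W = True.
Set M = False.
  then (H | M) forces H = True.
  then (~A | M | ~W) forces A = False.
  then (A | ~B | ~W) forces B = False.
Set P = True.
All clauses satisfied.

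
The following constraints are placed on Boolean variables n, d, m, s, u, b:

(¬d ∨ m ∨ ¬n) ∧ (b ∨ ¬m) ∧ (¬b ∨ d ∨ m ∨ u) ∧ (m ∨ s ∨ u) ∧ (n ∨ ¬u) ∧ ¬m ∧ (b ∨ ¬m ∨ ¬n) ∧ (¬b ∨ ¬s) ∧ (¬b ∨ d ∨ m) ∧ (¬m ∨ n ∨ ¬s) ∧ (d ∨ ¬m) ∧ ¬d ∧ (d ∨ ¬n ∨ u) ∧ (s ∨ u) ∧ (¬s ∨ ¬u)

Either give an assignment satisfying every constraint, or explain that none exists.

n=F; d=F; m=F; s=T; u=F; b=F

Unit clause (¬m) forces m = False.
Unit clause (¬d) forces d = False.
In (¬b ∨ d ∨ m) only ¬b is left, so b = False.
Set n = False.
  then (n ∨ ¬u) forces u = False.
  then (s ∨ u) forces s = True.
All clauses satisfied.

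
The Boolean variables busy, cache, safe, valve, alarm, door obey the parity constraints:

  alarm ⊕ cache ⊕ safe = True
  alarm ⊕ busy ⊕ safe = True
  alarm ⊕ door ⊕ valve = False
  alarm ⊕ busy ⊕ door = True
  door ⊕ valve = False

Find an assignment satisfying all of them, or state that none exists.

busy: False, cache: False, safe: True, valve: True, alarm: False, door: True

alarm ⊕ cache ⊕ safe = F ⊕ F ⊕ T = True ✓
alarm ⊕ busy ⊕ safe = F ⊕ F ⊕ T = True ✓
alarm ⊕ door ⊕ valve = F ⊕ T ⊕ T = False ✓
alarm ⊕ busy ⊕ door = F ⊕ F ⊕ T = True ✓
door ⊕ valve = T ⊕ T = False ✓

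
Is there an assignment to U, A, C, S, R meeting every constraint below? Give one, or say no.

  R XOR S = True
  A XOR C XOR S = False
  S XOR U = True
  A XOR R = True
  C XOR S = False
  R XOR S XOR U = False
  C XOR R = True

U=T, A=F, C=F, S=F, R=T

R XOR S = T XOR F = True ✓
A XOR C XOR S = F XOR F XOR F = False ✓
S XOR U = F XOR T = True ✓
A XOR R = F XOR T = True ✓
C XOR S = F XOR F = False ✓
R XOR S XOR U = T XOR F XOR T = False ✓
C XOR R = F XOR T = True ✓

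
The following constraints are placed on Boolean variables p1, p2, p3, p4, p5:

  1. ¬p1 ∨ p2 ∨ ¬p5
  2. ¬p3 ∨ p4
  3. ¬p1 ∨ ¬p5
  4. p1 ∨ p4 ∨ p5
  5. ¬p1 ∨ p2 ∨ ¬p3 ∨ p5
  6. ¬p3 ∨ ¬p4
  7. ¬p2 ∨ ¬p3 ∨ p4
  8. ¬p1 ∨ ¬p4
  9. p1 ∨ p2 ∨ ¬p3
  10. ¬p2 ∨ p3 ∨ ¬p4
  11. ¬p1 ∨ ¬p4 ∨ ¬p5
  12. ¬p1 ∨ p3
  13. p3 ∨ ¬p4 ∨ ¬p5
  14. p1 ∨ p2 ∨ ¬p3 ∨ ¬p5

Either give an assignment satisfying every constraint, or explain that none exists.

Set p1 = False.
Set p2 = False.
  then (p1 ∨ p2 ∨ ¬p3) forces p3 = False.
Set p4 = False.
  then (p1 ∨ p4 ∨ p5) forces p5 = True.
All clauses satisfied.

p1 = False, p2 = False, p3 = False, p4 = False, p5 = True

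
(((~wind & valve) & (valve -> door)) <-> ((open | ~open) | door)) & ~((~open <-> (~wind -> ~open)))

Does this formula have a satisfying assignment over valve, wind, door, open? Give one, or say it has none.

No satisfying assignment exists.

Case open = True: the formula simplifies to ((~wind & valve) & (valve -> door)) & ~(~wind).
  wind = True: the conjunct ~wind is False.
  wind = False: the conjunct ~(~wind) becomes ~(~False) = False.
Case open = False: the conjunct ~((~open <-> (~wind -> ~open))) becomes ~((True <-> True)) = False.
Both cases fail — unsatisfiable.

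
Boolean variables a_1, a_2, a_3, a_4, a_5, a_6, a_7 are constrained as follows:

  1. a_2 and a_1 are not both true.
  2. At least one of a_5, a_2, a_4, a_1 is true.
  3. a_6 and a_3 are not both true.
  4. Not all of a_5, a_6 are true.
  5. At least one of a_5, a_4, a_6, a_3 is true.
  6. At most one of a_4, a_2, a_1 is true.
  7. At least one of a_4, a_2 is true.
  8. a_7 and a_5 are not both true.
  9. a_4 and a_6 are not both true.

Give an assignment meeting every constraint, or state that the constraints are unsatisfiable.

a_1: False, a_2: True, a_3: False, a_4: False, a_5: True, a_6: False, a_7: False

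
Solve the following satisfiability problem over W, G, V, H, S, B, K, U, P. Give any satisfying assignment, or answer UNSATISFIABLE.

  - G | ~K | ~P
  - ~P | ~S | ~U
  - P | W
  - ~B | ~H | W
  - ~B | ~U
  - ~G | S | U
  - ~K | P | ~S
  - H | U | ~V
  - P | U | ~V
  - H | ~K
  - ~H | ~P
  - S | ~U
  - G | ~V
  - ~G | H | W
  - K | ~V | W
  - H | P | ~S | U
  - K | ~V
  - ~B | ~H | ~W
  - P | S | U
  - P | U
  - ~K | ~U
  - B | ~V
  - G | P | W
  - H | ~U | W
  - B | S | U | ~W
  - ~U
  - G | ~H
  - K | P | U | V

W = False; G = False; V = False; H = False; S = False; B = False; K = False; U = False; P = True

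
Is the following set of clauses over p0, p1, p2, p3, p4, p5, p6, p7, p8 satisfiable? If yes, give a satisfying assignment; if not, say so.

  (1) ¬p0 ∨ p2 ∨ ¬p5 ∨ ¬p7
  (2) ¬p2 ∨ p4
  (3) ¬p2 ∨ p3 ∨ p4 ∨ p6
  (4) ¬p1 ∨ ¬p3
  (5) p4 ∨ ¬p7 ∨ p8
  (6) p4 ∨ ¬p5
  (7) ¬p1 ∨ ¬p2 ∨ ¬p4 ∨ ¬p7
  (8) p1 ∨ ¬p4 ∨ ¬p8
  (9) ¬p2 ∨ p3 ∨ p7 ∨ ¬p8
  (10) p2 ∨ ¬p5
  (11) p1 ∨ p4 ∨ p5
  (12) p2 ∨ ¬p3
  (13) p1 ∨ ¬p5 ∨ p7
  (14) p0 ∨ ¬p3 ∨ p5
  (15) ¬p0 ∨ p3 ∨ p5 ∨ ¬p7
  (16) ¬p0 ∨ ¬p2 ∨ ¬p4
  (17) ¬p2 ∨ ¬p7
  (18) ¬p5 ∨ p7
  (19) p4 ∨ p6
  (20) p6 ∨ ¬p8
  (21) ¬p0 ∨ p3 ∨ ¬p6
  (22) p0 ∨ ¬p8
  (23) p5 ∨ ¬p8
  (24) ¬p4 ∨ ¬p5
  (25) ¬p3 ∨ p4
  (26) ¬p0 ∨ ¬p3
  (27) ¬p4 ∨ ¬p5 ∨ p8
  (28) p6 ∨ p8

Set p0 = False.
  then (p0 ∨ ¬p8) forces p8 = False.
  then (p6 ∨ p8) forces p6 = True.
Set p1 = True.
  then (¬p1 ∨ ¬p3) forces p3 = False.
Set p2 = False.
  then (p2 ∨ ¬p5) forces p5 = False.
Set p4 = False.
  then (p4 ∨ ¬p7 ∨ p8) forces p7 = False.
All clauses satisfied.

p0: False; p1: True; p2: False; p3: False; p4: False; p5: False; p6: True; p7: False; p8: False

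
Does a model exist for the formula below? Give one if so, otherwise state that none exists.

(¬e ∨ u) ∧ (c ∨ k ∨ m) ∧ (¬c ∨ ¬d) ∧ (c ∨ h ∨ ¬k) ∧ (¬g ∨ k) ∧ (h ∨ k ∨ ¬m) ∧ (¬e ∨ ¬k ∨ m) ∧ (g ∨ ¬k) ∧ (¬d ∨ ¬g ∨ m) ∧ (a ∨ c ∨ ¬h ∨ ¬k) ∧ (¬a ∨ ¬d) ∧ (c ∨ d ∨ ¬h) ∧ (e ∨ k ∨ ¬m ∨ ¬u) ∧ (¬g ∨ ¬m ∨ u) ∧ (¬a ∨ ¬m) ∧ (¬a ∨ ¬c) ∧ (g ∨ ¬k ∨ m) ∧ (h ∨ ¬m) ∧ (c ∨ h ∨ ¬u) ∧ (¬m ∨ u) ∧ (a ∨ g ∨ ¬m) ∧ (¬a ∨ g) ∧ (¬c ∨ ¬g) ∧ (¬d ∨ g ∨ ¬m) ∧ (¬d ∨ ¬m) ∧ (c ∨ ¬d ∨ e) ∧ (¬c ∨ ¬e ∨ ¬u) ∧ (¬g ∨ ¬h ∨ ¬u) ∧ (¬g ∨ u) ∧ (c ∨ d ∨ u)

Try m = True:
  (¬a ∨ ¬m) forces a = False.
  (h ∨ ¬m) forces h = True.
  (¬m ∨ u) forces u = True.
  (a ∨ g ∨ ¬m) forces g = True.
  clause (¬g ∨ ¬h ∨ ¬u) is falsified — backtrack.
So m = False.
Set d = False.
Try k = True:
  (¬e ∨ ¬k ∨ m) forces e = False.
  (g ∨ ¬k) forces g = True.
  (¬c ∨ ¬g) forces c = False.
  (c ∨ h ∨ ¬k) forces h = True.
  clause (c ∨ d ∨ ¬h) is falsified — backtrack.
So k = False.
  then (c ∨ k ∨ m) forces c = True.
  then (¬g ∨ k) forces g = False.
  then (¬a ∨ ¬c) forces a = False.
Set h = False.
Set u = False.
  then (¬e ∨ u) forces e = False.
All clauses satisfied.

m=F, d=F, k=F, h=F, a=F, u=F, c=T, g=F, e=F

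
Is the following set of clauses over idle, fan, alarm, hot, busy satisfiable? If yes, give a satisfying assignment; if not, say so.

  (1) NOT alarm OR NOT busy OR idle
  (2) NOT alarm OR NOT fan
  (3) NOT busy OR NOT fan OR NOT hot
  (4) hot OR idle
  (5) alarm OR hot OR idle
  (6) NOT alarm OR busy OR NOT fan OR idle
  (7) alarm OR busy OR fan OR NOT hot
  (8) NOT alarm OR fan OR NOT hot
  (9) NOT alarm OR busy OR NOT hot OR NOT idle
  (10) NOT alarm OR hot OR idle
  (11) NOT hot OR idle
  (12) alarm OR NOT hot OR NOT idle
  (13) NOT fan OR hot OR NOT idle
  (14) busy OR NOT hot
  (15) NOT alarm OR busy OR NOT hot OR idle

idle = True, fan = False, alarm = False, hot = False, busy = True

Try idle = False:
  (hot OR idle) forces hot = True.
  clause (NOT hot OR idle) is falsified — backtrack.
So idle = True.
Try fan = True:
  (NOT alarm OR NOT fan) forces alarm = False.
  (alarm OR NOT hot OR NOT idle) forces hot = False.
  clause (NOT fan OR hot OR NOT idle) is falsified — backtrack.
So fan = False.
Set alarm = False.
  then (alarm OR NOT hot OR NOT idle) forces hot = False.
Set busy = True.
All clauses satisfied.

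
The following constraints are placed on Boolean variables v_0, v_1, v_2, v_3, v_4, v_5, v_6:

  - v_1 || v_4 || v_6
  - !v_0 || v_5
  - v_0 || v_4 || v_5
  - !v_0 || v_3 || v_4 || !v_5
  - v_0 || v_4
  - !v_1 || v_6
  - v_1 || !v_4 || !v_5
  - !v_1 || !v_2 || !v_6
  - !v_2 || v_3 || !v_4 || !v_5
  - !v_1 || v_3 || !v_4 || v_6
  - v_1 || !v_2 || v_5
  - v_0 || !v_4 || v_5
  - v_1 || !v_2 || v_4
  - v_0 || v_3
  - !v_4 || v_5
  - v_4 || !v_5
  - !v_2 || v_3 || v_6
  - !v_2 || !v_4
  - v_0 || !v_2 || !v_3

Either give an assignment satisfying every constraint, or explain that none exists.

Set v_0 = True.
  then (!v_0 || v_5) forces v_5 = True.
  then (v_4 || !v_5) forces v_4 = True.
  then (!v_2 || !v_4) forces v_2 = False.
  then (v_1 || !v_4 || !v_5) forces v_1 = True.
  then (!v_1 || v_6) forces v_6 = True.
Set v_3 = False.
All clauses satisfied.

v_0: True; v_1: True; v_2: False; v_3: False; v_4: True; v_5: True; v_6: True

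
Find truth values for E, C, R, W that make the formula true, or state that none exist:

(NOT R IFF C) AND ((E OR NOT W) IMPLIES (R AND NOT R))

E=F, C=F, R=T, W=T

  NOT R IFF C = True
    NOT R = False
  (E OR NOT W) IMPLIES (R AND NOT R) = True
    E OR NOT W = False
      NOT W = False
    R AND NOT R = False
      NOT R = False
Both conjuncts True, so the formula holds.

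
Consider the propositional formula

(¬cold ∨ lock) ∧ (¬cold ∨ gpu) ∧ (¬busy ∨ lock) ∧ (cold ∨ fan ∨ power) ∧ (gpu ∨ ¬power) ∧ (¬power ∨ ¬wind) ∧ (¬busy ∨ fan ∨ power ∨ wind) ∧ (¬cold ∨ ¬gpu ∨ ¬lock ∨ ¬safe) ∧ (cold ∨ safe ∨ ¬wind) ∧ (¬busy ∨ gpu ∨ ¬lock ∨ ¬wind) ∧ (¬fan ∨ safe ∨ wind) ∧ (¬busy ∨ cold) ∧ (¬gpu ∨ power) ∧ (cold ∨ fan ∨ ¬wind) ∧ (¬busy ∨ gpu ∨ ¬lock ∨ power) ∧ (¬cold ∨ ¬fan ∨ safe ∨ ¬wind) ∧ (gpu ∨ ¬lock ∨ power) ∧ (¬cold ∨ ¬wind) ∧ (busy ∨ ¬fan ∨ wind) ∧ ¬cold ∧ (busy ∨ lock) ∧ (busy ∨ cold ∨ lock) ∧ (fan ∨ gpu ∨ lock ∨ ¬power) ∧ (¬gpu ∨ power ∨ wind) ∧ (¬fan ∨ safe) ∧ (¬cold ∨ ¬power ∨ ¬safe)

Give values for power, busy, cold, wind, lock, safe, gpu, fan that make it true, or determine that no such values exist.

Unit clause (¬cold) forces cold = False.
In (¬busy ∨ cold) only ¬busy is left, so busy = False.
In (busy ∨ lock) only lock is left, so lock = True.
Try power = False:
  (cold ∨ fan ∨ power) forces fan = True.
  (¬gpu ∨ power) forces gpu = False.
  clause (gpu ∨ ¬lock ∨ power) is falsified — backtrack.
So power = True.
  then (gpu ∨ ¬power) forces gpu = True.
  then (¬power ∨ ¬wind) forces wind = False.
  then (busy ∨ ¬fan ∨ wind) forces fan = False.
Set safe = True.
All clauses satisfied.

power = True; busy = False; cold = False; wind = False; lock = True; safe = True; gpu = True; fan = False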